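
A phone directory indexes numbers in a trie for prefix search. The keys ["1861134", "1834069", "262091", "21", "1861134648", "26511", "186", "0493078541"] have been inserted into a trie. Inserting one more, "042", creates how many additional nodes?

"04" is already a path in the trie; the remaining "2" must be added.
Each of the 1 remaining characters creates one node.

1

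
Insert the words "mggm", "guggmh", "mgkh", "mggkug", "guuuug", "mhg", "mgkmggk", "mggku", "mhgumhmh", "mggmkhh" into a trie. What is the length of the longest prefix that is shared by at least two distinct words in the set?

5

The deepest shared node is where two words last agree before diverging.
e.g. "mggku" and "mggkug" share the prefix "mggku" of length 5; no pair shares a longer one.
Longest shared-prefix length: 5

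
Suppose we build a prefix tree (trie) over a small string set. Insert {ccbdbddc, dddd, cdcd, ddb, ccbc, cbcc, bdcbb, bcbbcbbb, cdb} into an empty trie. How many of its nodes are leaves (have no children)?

9

A leaf is a node with no children — equivalently, the end of a word that is not a proper prefix of any other stored word.
Those words: "bcbbcbbb", "bdcbb", "cbcc", "ccbc", "ccbdbddc", "cdb", "cdcd", "ddb", "dddd"
Leaf count: 9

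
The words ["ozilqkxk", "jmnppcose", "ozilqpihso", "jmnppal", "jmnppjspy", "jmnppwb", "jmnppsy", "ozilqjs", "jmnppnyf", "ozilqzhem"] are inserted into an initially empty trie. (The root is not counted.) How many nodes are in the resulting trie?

41

Insert word by word; a character creates a node only if that edge doesn't already exist:
  "ozilqkxk" → 8 new (o, z, i, l, q, k, x, k)
  "jmnppcose" → 9 new (j, m, n, p, p, c, o, s, e)
  "ozilqpihso" → prefix "ozilq" already present; 5 new (p, i, h, s, o)
  "jmnppal" → prefix "jmnpp" already present; 2 new (a, l)
  "jmnppjspy" → prefix "jmnpp" already present; 4 new (j, s, p, y)
  "jmnppwb" → prefix "jmnpp" already present; 2 new (w, b)
  "jmnppsy" → prefix "jmnpp" already present; 2 new (s, y)
  "ozilqjs" → prefix "ozilq" already present; 2 new (j, s)
  "jmnppnyf" → prefix "jmnpp" already present; 3 new (n, y, f)
  "ozilqzhem" → prefix "ozilq" already present; 4 new (z, h, e, m)
Total nodes = 8 + 9 + 5 + 2 + 4 + 2 + 2 + 2 + 3 + 4 = 41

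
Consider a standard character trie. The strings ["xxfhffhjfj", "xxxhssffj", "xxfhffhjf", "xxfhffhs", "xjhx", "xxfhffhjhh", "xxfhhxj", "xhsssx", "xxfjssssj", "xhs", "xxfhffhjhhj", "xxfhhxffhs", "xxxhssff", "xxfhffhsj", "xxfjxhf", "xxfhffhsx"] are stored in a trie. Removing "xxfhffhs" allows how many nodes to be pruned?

0

After clearing the end-marker at "xxfhffhs", prune upward until reaching a node still needed by another word.
Every node on "xxfhffhs" is still needed (e.g. by "xxfhffhsj"), so nothing is freed.
Nodes removed: 0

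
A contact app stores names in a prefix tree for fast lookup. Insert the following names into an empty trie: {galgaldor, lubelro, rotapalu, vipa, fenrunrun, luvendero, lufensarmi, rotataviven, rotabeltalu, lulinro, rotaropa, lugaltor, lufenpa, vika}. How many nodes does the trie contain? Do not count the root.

85

Insert word by word; a character creates a node only if that edge doesn't already exist:
  "galgaldor" → 9 new (g, a, l, g, a, l, d, o, r)
  "lubelro" → 7 new (l, u, b, e, l, r, o)
  "rotapalu" → 8 new (r, o, t, a, p, a, l, u)
  "vipa" → 4 new (v, i, p, a)
  "fenrunrun" → 9 new (f, e, n, r, u, n, r, u, n)
  "luvendero" → prefix "lu" already present; 7 new (v, e, n, d, e, r, o)
  "lufensarmi" → prefix "lu" already present; 8 new (f, e, n, s, a, r, m, i)
  "rotataviven" → prefix "rota" already present; 7 new (t, a, v, i, v, e, n)
  "rotabeltalu" → prefix "rota" already present; 7 new (b, e, l, t, a, l, u)
  "lulinro" → prefix "lu" already present; 5 new (l, i, n, r, o)
  "rotaropa" → prefix "rota" already present; 4 new (r, o, p, a)
  "lugaltor" → prefix "lu" already present; 6 new (g, a, l, t, o, r)
  "lufenpa" → prefix "lufen" already present; 2 new (p, a)
  "vika" → prefix "vi" already present; 2 new (k, a)
Total nodes = 9 + 7 + 8 + 4 + 9 + 7 + 8 + 7 + 7 + 5 + 4 + 6 + 2 + 2 = 85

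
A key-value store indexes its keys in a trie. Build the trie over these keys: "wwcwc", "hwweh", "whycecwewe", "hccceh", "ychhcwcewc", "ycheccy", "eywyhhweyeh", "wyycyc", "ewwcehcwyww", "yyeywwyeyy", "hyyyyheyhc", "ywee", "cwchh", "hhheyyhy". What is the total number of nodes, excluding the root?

Insert word by word; a character creates a node only if that edge doesn't already exist:
  "wwcwc" → 5 new (w, w, c, w, c)
  "hwweh" → 5 new (h, w, w, e, h)
  "whycecwewe" → prefix "w" already present; 9 new (h, y, c, e, c, w, e, w, e)
  "hccceh" → prefix "h" already present; 5 new (c, c, c, e, h)
  "ychhcwcewc" → 10 new (y, c, h, h, c, w, c, e, w, c)
  "ycheccy" → prefix "ych" already present; 4 new (e, c, c, y)
  "eywyhhweyeh" → 11 new (e, y, w, y, h, h, w, e, y, e, h)
  "wyycyc" → prefix "w" already present; 5 new (y, y, c, y, c)
  "ewwcehcwyww" → prefix "e" already present; 10 new (w, w, c, e, h, c, w, y, w, w)
  "yyeywwyeyy" → prefix "y" already present; 9 new (y, e, y, w, w, y, e, y, y)
  "hyyyyheyhc" → prefix "h" already present; 9 new (y, y, y, y, h, e, y, h, c)
  "ywee" → prefix "y" already present; 3 new (w, e, e)
  "cwchh" → 5 new (c, w, c, h, h)
  "hhheyyhy" → prefix "h" already present; 7 new (h, h, e, y, y, h, y)
Total nodes = 5 + 5 + 9 + 5 + 10 + 4 + 11 + 5 + 10 + 9 + 9 + 3 + 5 + 7 = 97

97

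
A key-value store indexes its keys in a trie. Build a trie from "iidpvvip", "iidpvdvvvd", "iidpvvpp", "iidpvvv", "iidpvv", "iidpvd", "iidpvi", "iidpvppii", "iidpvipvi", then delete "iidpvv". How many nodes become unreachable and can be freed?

0

A node on "iidpvv"'s path can go only if nothing else ends at it or branches off below it.
Every node on "iidpvv" is still needed (e.g. by "iidpvvip"), so nothing is freed.
Nodes removed: 0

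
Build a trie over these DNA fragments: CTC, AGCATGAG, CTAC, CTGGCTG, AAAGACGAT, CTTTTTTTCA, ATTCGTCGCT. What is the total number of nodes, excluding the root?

43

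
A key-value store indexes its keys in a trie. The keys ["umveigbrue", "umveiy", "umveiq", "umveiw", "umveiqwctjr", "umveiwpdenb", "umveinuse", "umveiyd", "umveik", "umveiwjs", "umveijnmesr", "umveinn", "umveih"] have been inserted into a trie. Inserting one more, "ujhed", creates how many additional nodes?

"u" is already a path in the trie; the remaining "jhed" must be added.
So 5 − 1 = 4 new nodes.

4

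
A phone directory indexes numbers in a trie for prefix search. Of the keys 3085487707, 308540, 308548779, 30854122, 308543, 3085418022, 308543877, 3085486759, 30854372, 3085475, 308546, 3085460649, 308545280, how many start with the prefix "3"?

13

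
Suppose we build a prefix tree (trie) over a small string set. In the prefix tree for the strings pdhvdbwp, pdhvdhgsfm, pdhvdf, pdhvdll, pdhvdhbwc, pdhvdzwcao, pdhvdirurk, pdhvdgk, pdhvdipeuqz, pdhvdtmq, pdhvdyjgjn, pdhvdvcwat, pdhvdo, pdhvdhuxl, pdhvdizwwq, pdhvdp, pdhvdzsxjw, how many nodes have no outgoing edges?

17

Leaves are exactly the stored words that no other stored word extends.
Those words: "pdhvdbwp", "pdhvdf", "pdhvdgk", "pdhvdhbwc", "pdhvdhgsfm", "pdhvdhuxl", "pdhvdipeuqz", "pdhvdirurk", "pdhvdizwwq", "pdhvdll", "pdhvdo", "pdhvdp", "pdhvdtmq", "pdhvdvcwat", "pdhvdyjgjn", "pdhvdzsxjw", "pdhvdzwcao"
Leaf count: 17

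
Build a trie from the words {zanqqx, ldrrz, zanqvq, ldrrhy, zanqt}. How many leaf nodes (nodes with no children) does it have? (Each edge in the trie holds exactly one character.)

5

A leaf is a node with no children — equivalently, the end of a word that is not a proper prefix of any other stored word.
Those words: "ldrrhy", "ldrrz", "zanqqx", "zanqt", "zanqvq"
Leaf count: 5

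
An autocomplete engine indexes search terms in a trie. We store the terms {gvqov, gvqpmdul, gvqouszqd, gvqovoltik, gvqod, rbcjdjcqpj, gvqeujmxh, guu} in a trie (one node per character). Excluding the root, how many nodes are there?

39

Insert word by word; a character creates a node only if that edge doesn't already exist:
  "gvqov" → 5 new (g, v, q, o, v)
  "gvqpmdul" → prefix "gvq" already present; 5 new (p, m, d, u, l)
  "gvqouszqd" → prefix "gvqo" already present; 5 new (u, s, z, q, d)
  "gvqovoltik" → prefix "gvqov" already present; 5 new (o, l, t, i, k)
  "gvqod" → prefix "gvqo" already present; 1 new (d)
  "rbcjdjcqpj" → 10 new (r, b, c, j, d, j, c, q, p, j)
  "gvqeujmxh" → prefix "gvq" already present; 6 new (e, u, j, m, x, h)
  "guu" → prefix "g" already present; 2 new (u, u)
Total nodes = 5 + 5 + 5 + 5 + 1 + 10 + 6 + 2 = 39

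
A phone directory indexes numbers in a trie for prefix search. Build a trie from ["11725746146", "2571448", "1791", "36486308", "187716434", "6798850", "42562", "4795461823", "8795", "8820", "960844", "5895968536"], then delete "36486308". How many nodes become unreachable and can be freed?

8

After clearing the end-marker at "36486308", prune upward until reaching a node still needed by another word.
No other word shares any prefix with "36486308", so all 8 of its nodes go.
Nodes removed: 8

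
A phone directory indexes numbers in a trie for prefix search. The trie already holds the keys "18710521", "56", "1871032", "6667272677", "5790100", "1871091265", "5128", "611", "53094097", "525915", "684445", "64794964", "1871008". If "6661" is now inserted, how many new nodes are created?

1

Walking "6661" from the root, the first 3 characters ("666") follow existing edges; "1" is the first miss.
New nodes needed: |"6661"| − 3 = 4 − 3 = 1.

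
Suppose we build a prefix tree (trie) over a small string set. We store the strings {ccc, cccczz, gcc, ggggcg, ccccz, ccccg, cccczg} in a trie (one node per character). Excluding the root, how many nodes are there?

Count nodes per top-level branch (shared prefixes stored once):
  'c'-branch (ccc, ccccg, ccccz, cccczg, cccczz): 8 nodes
  'g'-branch (gcc, ggggcg): 8 nodes
Sum: 16

16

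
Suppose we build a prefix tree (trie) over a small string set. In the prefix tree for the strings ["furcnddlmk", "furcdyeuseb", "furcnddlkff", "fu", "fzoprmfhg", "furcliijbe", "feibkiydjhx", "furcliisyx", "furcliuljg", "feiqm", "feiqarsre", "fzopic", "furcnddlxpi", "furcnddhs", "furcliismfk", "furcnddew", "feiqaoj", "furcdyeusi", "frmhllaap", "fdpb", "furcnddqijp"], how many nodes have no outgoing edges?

A leaf is a node with no children — equivalently, the end of a word that is not a proper prefix of any other stored word.
Those words: "fdpb", "feibkiydjhx", "feiqaoj", "feiqarsre", "feiqm", "frmhllaap", "furcdyeuseb", "furcdyeusi", "furcliijbe", "furcliismfk", "furcliisyx", "furcliuljg", "furcnddew", "furcnddhs", "furcnddlkff", "furcnddlmk", "furcnddlxpi", "furcnddqijp", "fzopic", "fzoprmfhg"
Leaf count: 20

20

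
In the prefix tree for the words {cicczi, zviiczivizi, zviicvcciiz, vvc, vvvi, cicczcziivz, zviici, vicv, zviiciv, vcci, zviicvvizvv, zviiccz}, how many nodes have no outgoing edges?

Leaves are exactly the stored words that no other stored word extends.
Those words: "cicczcziivz", "cicczi", "vcci", "vicv", "vvc", "vvvi", "zviiccz", "zviiciv", "zviicvcciiz", "zviicvvizvv", "zviiczivizi"
Leaf count: 11

11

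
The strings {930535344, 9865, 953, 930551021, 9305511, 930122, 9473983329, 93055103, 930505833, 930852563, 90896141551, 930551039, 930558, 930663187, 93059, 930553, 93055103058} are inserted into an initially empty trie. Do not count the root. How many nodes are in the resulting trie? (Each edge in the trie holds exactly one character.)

Count nodes per top-level branch (shared prefixes stored once):
  '9'-branch (90896141551, 930122, 930505833, 930535344, 930551021, 93055103, 93055103058, 930551039, 9305511, 930553, 930558, 93059, 930663187, 930852563, 9473983329, 953, 9865): 67 nodes
Sum: 67

67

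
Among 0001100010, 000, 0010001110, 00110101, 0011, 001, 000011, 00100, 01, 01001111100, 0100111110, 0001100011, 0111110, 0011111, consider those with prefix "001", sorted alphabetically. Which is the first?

Words with prefix "001", in lexicographic order: "001", "00100", "0010001110", "0011", "00110101", "0011111"
The 1st is 001.

001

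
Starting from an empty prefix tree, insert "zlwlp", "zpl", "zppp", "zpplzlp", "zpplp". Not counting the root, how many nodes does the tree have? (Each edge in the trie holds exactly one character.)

14

Trace insertions, counting only characters that open a new branch:
  "zlwlp" → 5 new (z, l, w, l, p)
  "zpl" → prefix "z" already present; 2 new (p, l)
  "zppp" → prefix "zp" already present; 2 new (p, p)
  "zpplzlp" → prefix "zpp" already present; 4 new (l, z, l, p)
  "zpplp" → prefix "zppl" already present; 1 new (p)
Total nodes = 5 + 2 + 2 + 4 + 1 = 14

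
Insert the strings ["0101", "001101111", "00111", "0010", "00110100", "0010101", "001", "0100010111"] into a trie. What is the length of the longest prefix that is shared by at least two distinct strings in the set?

Look for the deepest trie node that still has at least two words in its subtree.
e.g. "00110100" and "001101111" share the prefix "001101" of length 6; no pair shares a longer one.
Longest shared-prefix length: 6

6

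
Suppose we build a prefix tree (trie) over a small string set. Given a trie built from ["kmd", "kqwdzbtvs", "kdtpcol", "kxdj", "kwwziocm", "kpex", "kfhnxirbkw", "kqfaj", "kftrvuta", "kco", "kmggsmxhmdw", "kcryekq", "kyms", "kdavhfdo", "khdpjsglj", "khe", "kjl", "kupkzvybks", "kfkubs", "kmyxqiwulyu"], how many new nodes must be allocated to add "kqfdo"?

"kqf" is already a path in the trie; the remaining "do" must be added.
New nodes needed: |"kqfdo"| − 3 = 5 − 3 = 2.

2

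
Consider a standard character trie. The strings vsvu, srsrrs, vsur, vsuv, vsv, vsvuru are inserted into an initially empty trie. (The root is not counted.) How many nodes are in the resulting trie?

Trie structure (* marks end of a word):
(root)
├─ s
│  └─ r
│     └─ s
│        └─ r
│           └─ r
│              └─ s *
└─ v
   └─ s
      ├─ u
      │  ├─ r *
      │  └─ v *
      └─ v *
         └─ u *
            └─ r
               └─ u *
Counting every labelled node above: 15.

15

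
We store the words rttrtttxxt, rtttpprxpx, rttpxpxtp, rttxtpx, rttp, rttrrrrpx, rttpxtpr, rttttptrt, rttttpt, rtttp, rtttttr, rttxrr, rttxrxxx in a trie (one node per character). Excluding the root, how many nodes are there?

47

Trace insertions, counting only characters that open a new branch:
  "rttrtttxxt" → 10 new (r, t, t, r, t, t, t, x, x, t)
  "rtttpprxpx" → prefix "rtt" already present; 7 new (t, p, p, r, x, p, x)
  "rttpxpxtp" → prefix "rtt" already present; 6 new (p, x, p, x, t, p)
  "rttxtpx" → prefix "rtt" already present; 4 new (x, t, p, x)
  "rttp" → prefix "rttp" already present; 0 new (none)
  "rttrrrrpx" → prefix "rttr" already present; 5 new (r, r, r, p, x)
  "rttpxtpr" → prefix "rttpx" already present; 3 new (t, p, r)
  "rttttptrt" → prefix "rttt" already present; 5 new (t, p, t, r, t)
  "rttttpt" → prefix "rttttpt" already present; 0 new (none)
  "rtttp" → prefix "rtttp" already present; 0 new (none)
  "rtttttr" → prefix "rtttt" already present; 2 new (t, r)
  "rttxrr" → prefix "rttx" already present; 2 new (r, r)
  "rttxrxxx" → prefix "rttxr" already present; 3 new (x, x, x)
Total nodes = 10 + 7 + 6 + 4 + 0 + 5 + 3 + 5 + 0 + 0 + 2 + 2 + 3 = 47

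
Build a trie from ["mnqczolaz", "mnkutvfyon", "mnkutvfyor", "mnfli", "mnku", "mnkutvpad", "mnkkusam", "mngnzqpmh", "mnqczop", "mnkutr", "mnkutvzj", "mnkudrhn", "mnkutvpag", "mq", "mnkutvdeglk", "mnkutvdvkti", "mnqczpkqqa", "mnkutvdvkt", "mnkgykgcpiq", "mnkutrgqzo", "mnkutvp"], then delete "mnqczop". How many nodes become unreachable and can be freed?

1

After clearing the end-marker at "mnqczop", prune upward until reaching a node still needed by another word.
The suffix "p" (1 node) is used only by "mnqczop"; the node for "mnqczo" still has the child "l", so pruning stops there.
Nodes removed: 1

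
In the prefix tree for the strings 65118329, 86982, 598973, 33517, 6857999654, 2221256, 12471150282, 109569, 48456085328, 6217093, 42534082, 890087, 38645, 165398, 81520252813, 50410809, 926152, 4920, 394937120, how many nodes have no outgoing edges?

19

Leaves are exactly the stored words that no other stored word extends.
Those words: "109569", "12471150282", "165398", "2221256", "33517", "38645", "394937120", "42534082", "48456085328", "4920", "50410809", "598973", "6217093", "65118329", "6857999654", "81520252813", "86982", "890087", "926152"
Leaf count: 19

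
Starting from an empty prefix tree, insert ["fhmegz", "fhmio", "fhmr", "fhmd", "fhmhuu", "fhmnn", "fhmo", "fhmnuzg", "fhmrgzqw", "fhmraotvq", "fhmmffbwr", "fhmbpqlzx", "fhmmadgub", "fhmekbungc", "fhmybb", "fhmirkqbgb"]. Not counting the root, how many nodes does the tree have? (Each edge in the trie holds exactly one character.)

60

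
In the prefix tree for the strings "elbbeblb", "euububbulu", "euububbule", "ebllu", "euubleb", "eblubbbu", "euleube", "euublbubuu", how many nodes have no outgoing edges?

Leaves are exactly the stored words that no other stored word extends.
Those words: "ebllu", "eblubbbu", "elbbeblb", "euleube", "euublbubuu", "euubleb", "euububbule", "euububbulu"
Leaf count: 8

8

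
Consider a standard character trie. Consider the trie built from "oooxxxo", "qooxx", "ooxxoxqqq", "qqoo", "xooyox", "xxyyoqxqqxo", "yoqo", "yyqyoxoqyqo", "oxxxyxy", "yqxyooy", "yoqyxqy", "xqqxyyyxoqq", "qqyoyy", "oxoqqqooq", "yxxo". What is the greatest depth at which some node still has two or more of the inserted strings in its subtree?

Look for the deepest trie node that still has at least two words in its subtree.
e.g. "yoqo" and "yoqyxqy" share the prefix "yoq" of length 3; no pair shares a longer one.
Longest shared-prefix length: 3

3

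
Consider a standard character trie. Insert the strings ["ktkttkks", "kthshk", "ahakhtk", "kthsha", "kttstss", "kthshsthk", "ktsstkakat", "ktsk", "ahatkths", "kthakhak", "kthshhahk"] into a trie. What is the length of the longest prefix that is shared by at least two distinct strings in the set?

Look for the deepest trie node that still has at least two words in its subtree.
"kthsha" and "kthshhahk" agree on "kthsh" (5 characters) before diverging; nothing deeper is shared.
Longest shared-prefix length: 5

5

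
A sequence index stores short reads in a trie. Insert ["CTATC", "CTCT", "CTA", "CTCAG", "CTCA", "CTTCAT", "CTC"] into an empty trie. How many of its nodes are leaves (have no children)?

4

A leaf is a node with no children — equivalently, the end of a word that is not a proper prefix of any other stored word.
Those words: "CTATC", "CTCAG", "CTCT", "CTTCAT"
Leaf count: 4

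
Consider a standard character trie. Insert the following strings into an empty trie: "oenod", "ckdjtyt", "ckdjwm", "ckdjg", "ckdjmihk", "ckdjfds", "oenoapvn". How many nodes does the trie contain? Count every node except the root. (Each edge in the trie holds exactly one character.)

26

Trie structure (* marks end of a word):
(root)
├─ c
│  └─ k
│     └─ d
│        └─ j
│           ├─ f
│           │  └─ d
│           │     └─ s *
│           ├─ g *
│           ├─ m
│           │  └─ i
│           │     └─ h
│           │        └─ k *
│           ├─ t
│           │  └─ y
│           │     └─ t *
│           └─ w
│              └─ m *
└─ o
   └─ e
      └─ n
         └─ o
            ├─ a
            │  └─ p
            │     └─ v
            │        └─ n *
            └─ d *
Counting every labelled node above: 26.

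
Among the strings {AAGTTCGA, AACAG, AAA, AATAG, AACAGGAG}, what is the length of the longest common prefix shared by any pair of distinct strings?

Equivalently: take the maximum, over all pairs, of their longest common prefix length.
"AACAG" and "AACAGGAG" agree on "AACAG" (5 characters) before diverging; nothing deeper is shared.
Longest shared-prefix length: 5

5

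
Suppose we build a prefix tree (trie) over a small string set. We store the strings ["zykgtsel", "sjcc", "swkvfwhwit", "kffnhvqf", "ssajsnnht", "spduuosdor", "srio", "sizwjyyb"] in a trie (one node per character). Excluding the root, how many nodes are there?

56

For each word, the new-node count is its length minus the longest prefix already in the trie:
  "zykgtsel" → 8 new (z, y, k, g, t, s, e, l)
  "sjcc" → 4 new (s, j, c, c)
  "swkvfwhwit" → prefix "s" already present; 9 new (w, k, v, f, w, h, w, i, t)
  "kffnhvqf" → 8 new (k, f, f, n, h, v, q, f)
  "ssajsnnht" → prefix "s" already present; 8 new (s, a, j, s, n, n, h, t)
  "spduuosdor" → prefix "s" already present; 9 new (p, d, u, u, o, s, d, o, r)
  "srio" → prefix "s" already present; 3 new (r, i, o)
  "sizwjyyb" → prefix "s" already present; 7 new (i, z, w, j, y, y, b)
Total nodes = 8 + 4 + 9 + 8 + 8 + 9 + 3 + 7 = 56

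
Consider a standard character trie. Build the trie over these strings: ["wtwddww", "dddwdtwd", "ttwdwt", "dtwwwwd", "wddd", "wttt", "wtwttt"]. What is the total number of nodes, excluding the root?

Trie structure (* marks end of a word):
(root)
├─ d
│  ├─ d
│  │  └─ d
│  │     └─ w
│  │        └─ d
│  │           └─ t
│  │              └─ w
│  │                 └─ d *
│  └─ t
│     └─ w
│        └─ w
│           └─ w
│              └─ w
│                 └─ d *
├─ t
│  └─ t
│     └─ w
│        └─ d
│           └─ w
│              └─ t *
└─ w
   ├─ d
   │  └─ d
   │     └─ d *
   └─ t
      ├─ t
      │  └─ t *
      └─ w
         ├─ d
         │  └─ d
         │     └─ w
         │        └─ w *
         └─ t
            └─ t
               └─ t *
Counting every labelled node above: 35.

35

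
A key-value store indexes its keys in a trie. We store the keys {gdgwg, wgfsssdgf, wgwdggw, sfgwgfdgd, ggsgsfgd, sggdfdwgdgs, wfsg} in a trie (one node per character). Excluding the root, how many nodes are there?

48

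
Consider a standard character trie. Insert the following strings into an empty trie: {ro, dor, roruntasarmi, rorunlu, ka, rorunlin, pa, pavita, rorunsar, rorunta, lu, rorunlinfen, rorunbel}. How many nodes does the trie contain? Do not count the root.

38

Trie structure (* marks end of a word):
(root)
├─ d
│  └─ o
│     └─ r *
├─ k
│  └─ a *
├─ l
│  └─ u *
├─ p
│  └─ a *
│     └─ v
│        └─ i
│           └─ t
│              └─ a *
└─ r
   └─ o *
      └─ r
         └─ u
            └─ n
               ├─ b
               │  └─ e
               │     └─ l *
               ├─ l
               │  ├─ i
               │  │  └─ n *
               │  │     └─ f
               │  │        └─ e
               │  │           └─ n *
               │  └─ u *
               ├─ s
               │  └─ a
               │     └─ r *
               └─ t
                  └─ a *
                     └─ s
                        └─ a
                           └─ r
                              └─ m
                                 └─ i *
Counting every labelled node above: 38.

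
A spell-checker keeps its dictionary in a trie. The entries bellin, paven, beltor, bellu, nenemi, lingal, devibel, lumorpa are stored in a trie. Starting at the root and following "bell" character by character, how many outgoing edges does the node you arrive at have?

Follow the path "bell" to its node, then look at its outgoing edges.
Distinct next characters after "bell": i, u.
That node has 2 child edges.

2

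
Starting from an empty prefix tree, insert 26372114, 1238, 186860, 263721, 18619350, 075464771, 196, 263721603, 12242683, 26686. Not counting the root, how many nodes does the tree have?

45

Trace insertions, counting only characters that open a new branch:
  "26372114" → 8 new (2, 6, 3, 7, 2, 1, 1, 4)
  "1238" → 4 new (1, 2, 3, 8)
  "186860" → prefix "1" already present; 5 new (8, 6, 8, 6, 0)
  "263721" → prefix "263721" already present; 0 new (none)
  "18619350" → prefix "186" already present; 5 new (1, 9, 3, 5, 0)
  "075464771" → 9 new (0, 7, 5, 4, 6, 4, 7, 7, 1)
  "196" → prefix "1" already present; 2 new (9, 6)
  "263721603" → prefix "263721" already present; 3 new (6, 0, 3)
  "12242683" → prefix "12" already present; 6 new (2, 4, 2, 6, 8, 3)
  "26686" → prefix "26" already present; 3 new (6, 8, 6)
Total nodes = 8 + 4 + 5 + 0 + 5 + 9 + 2 + 3 + 6 + 3 = 45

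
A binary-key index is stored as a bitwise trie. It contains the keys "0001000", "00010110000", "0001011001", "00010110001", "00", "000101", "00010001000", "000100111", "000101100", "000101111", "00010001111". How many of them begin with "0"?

Walk to "0"; the words in its subtree are exactly those with that prefix.
Words under "0": 00, 0001000, 00010001000, 00010001111, 000100111, 000101, 000101100, 00010110000, 00010110001, 0001011001, 000101111
Count: 11

11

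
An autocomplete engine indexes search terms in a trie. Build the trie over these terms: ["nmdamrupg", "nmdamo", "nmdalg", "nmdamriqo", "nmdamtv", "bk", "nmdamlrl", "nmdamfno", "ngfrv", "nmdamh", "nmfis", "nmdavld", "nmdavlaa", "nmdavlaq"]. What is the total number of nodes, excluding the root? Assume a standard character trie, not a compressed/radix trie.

Insert word by word; a character creates a node only if that edge doesn't already exist:
  "nmdamrupg" → 9 new (n, m, d, a, m, r, u, p, g)
  "nmdamo" → prefix "nmdam" already present; 1 new (o)
  "nmdalg" → prefix "nmda" already present; 2 new (l, g)
  "nmdamriqo" → prefix "nmdamr" already present; 3 new (i, q, o)
  "nmdamtv" → prefix "nmdam" already present; 2 new (t, v)
  "bk" → 2 new (b, k)
  "nmdamlrl" → prefix "nmdam" already present; 3 new (l, r, l)
  "nmdamfno" → prefix "nmdam" already present; 3 new (f, n, o)
  "ngfrv" → prefix "n" already present; 4 new (g, f, r, v)
  "nmdamh" → prefix "nmdam" already present; 1 new (h)
  "nmfis" → prefix "nm" already present; 3 new (f, i, s)
  "nmdavld" → prefix "nmda" already present; 3 new (v, l, d)
  "nmdavlaa" → prefix "nmdavl" already present; 2 new (a, a)
  "nmdavlaq" → prefix "nmdavla" already present; 1 new (q)
Total nodes = 9 + 1 + 2 + 3 + 2 + 2 + 3 + 3 + 4 + 1 + 3 + 3 + 2 + 1 = 39

39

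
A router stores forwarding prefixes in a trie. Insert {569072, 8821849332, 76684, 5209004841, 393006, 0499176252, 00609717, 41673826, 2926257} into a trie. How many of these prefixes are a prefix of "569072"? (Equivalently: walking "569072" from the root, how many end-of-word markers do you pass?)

1

Walk "569072" from the root; an end-of-word marker is hit whenever a stored word is a prefix of "569072".
Prefixes of the query that are stored words: "569072"
Count: 1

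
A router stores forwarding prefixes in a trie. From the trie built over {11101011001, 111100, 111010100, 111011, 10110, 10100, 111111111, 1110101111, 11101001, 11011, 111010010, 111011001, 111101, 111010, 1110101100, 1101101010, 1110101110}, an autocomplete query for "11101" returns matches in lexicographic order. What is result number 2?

DFS of the "11101" subtree visits, in order: "111010", "11101001", "111010010", "111010100", "1110101100", "11101011001", "1110101110", "1110101111", "111011", "111011001"
Position 2: 11101001

11101001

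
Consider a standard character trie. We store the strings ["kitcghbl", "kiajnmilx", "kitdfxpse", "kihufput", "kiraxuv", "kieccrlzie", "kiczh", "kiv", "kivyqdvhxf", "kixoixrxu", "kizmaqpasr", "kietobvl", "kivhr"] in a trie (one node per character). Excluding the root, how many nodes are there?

73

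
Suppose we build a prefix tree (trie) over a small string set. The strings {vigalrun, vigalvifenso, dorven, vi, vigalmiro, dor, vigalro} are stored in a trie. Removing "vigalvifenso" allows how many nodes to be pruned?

7

Walk "vigalvifenso" from the leaf back toward the root, removing each node that no remaining word uses.
The suffix "vifenso" (7 nodes) is used only by "vigalvifenso"; the node for "vigal" still has the child "r", so pruning stops there.
Nodes removed: 7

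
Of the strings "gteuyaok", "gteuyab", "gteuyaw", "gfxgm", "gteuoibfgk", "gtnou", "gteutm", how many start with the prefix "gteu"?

Filter for entries beginning with "gteu":
Words under "gteu": gteuoibfgk, gteutm, gteuyab, gteuyaok, gteuyaw
Count: 5

5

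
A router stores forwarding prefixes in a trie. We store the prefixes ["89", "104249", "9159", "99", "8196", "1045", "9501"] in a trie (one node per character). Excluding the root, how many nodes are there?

Count nodes per top-level branch (shared prefixes stored once):
  '1'-branch (104249, 1045): 7 nodes
  '8'-branch (8196, 89): 5 nodes
  '9'-branch (9159, 9501, 99): 8 nodes
Sum: 20

20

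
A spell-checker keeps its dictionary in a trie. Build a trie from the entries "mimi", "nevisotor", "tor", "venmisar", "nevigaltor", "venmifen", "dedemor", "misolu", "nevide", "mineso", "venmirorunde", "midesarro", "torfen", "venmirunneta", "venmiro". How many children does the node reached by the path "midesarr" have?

1

Follow the path "midesarr" to its node, then look at its outgoing edges.
Distinct next characters after "midesarr": o.
That node has 1 child edge.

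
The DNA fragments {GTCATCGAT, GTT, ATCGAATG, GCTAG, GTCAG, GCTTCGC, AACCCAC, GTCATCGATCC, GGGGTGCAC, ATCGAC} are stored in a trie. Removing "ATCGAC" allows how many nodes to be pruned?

A node on "ATCGAC"'s path can go only if nothing else ends at it or branches off below it.
The suffix "C" (1 node) is used only by "ATCGAC"; the node for "ATCGA" still has the child "A", so pruning stops there.
Nodes removed: 1

1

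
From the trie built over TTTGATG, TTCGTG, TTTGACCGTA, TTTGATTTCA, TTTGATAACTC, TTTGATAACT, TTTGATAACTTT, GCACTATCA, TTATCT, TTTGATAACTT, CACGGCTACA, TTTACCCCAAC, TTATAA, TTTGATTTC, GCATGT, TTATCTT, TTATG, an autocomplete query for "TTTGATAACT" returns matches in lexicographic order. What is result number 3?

TTTGATAACTT

DFS of the "TTTGATAACT" subtree visits, in order: "TTTGATAACT", "TTTGATAACTC", "TTTGATAACTT", "TTTGATAACTTT"
Position 3: TTTGATAACTT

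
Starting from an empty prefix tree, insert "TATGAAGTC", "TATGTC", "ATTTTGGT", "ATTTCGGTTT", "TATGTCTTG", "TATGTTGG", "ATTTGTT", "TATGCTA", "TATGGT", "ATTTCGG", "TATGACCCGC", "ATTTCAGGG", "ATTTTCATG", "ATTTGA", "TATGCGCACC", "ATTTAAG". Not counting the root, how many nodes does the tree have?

61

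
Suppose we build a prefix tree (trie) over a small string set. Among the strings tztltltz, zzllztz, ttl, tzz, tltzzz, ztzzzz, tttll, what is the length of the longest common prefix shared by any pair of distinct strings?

Equivalently: take the maximum, over all pairs, of their longest common prefix length.
e.g. "ttl" and "tttll" share the prefix "tt" of length 2; no pair shares a longer one.
Longest shared-prefix length: 2

2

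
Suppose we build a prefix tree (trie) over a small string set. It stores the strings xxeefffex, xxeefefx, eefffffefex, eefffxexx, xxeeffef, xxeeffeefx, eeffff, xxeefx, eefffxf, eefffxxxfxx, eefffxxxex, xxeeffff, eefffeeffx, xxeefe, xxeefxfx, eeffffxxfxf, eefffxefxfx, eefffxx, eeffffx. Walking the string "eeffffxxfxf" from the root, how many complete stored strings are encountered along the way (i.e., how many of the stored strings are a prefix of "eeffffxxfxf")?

3

Walk "eeffffxxfxf" from the root; an end-of-word marker is hit whenever a stored word is a prefix of "eeffffxxfxf".
Prefixes of the query that are stored words: "eeffff", "eeffffx", "eeffffxxfxf"
Count: 3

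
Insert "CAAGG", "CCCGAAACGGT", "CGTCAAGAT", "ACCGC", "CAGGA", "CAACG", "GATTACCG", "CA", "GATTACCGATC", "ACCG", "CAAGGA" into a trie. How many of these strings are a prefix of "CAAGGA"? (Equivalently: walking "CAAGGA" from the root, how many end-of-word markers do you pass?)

Walk "CAAGGA" from the root; an end-of-word marker is hit whenever a stored word is a prefix of "CAAGGA".
Prefixes of the query that are stored words: "CA", "CAAGG", "CAAGGA"
Count: 3

3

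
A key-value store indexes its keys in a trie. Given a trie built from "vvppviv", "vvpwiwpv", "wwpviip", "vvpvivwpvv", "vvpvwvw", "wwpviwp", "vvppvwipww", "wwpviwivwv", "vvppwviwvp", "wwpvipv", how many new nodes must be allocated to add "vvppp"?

1

Walking "vvppp" from the root, the first 4 characters ("vvpp") follow existing edges; "p" is the first miss.
Each of the 1 remaining characters creates one node.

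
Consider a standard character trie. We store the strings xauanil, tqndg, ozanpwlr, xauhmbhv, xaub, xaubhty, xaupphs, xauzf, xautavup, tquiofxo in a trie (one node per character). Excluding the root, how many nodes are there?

Insert word by word; a character creates a node only if that edge doesn't already exist:
  "xauanil" → 7 new (x, a, u, a, n, i, l)
  "tqndg" → 5 new (t, q, n, d, g)
  "ozanpwlr" → 8 new (o, z, a, n, p, w, l, r)
  "xauhmbhv" → prefix "xau" already present; 5 new (h, m, b, h, v)
  "xaub" → prefix "xau" already present; 1 new (b)
  "xaubhty" → prefix "xaub" already present; 3 new (h, t, y)
  "xaupphs" → prefix "xau" already present; 4 new (p, p, h, s)
  "xauzf" → prefix "xau" already present; 2 new (z, f)
  "xautavup" → prefix "xau" already present; 5 new (t, a, v, u, p)
  "tquiofxo" → prefix "tq" already present; 6 new (u, i, o, f, x, o)
Total nodes = 7 + 5 + 8 + 5 + 1 + 3 + 4 + 2 + 5 + 6 = 46

46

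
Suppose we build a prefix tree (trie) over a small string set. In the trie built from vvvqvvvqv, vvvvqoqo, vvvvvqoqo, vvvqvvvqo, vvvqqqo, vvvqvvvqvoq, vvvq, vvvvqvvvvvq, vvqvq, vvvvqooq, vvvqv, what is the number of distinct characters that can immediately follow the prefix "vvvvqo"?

The children of the "vvvvqo" node are the distinct next characters among strings starting with "vvvvqo".
Characters that immediately follow "vvvvqo" among the stored strings: {o, q}.
That node has 2 child edges.

2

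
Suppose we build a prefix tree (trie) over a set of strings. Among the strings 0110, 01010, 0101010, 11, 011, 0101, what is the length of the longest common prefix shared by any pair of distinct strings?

5

The deepest shared node is where two words last agree before diverging.
"01010" and "0101010" agree on "01010" (5 characters) before diverging; nothing deeper is shared.
Longest shared-prefix length: 5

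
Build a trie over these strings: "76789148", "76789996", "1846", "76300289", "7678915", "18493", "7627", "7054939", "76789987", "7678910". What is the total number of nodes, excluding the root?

35

Trie structure (* marks end of a word):
(root)
├─ 1
│  └─ 8
│     └─ 4
│        ├─ 6 *
│        └─ 9
│           └─ 3 *
└─ 7
   ├─ 0
   │  └─ 5
   │     └─ 4
   │        └─ 9
   │           └─ 3
   │              └─ 9 *
   └─ 6
      ├─ 2
      │  └─ 7 *
      ├─ 3
      │  └─ 0
      │     └─ 0
      │        └─ 2
      │           └─ 8
      │              └─ 9 *
      └─ 7
         └─ 8
            └─ 9
               ├─ 1
               │  ├─ 0 *
               │  ├─ 4
               │  │  └─ 8 *
               │  └─ 5 *
               └─ 9
                  ├─ 8
                  │  └─ 7 *
                  └─ 9
                     └─ 6 *
Counting every labelled node above: 35.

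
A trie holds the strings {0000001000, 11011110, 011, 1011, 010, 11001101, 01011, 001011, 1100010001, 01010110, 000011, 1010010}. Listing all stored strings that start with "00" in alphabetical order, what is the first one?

Words with prefix "00", in lexicographic order: "0000001000", "000011", "001011"
Position 1: 0000001000

0000001000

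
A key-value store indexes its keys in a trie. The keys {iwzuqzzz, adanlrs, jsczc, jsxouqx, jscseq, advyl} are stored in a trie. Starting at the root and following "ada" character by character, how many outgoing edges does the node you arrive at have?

The children of the "ada" node are the distinct next characters among strings starting with "ada".
Characters that immediately follow "ada" among the stored strings: {n}.
That node has 1 child edge.

1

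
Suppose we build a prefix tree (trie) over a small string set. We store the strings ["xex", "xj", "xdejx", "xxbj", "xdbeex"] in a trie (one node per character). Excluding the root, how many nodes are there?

15

Insert word by word; a character creates a node only if that edge doesn't already exist:
  "xex" → 3 new (x, e, x)
  "xj" → prefix "x" already present; 1 new (j)
  "xdejx" → prefix "x" already present; 4 new (d, e, j, x)
  "xxbj" → prefix "x" already present; 3 new (x, b, j)
  "xdbeex" → prefix "xd" already present; 4 new (b, e, e, x)
Total nodes = 3 + 1 + 4 + 3 + 4 = 15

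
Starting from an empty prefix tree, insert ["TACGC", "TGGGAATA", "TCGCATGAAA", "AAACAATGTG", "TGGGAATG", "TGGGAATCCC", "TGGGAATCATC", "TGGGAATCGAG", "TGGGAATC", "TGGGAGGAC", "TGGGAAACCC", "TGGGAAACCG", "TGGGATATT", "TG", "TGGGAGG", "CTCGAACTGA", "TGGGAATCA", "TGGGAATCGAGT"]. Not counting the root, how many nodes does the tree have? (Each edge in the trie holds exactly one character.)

65

Count nodes per top-level branch (shared prefixes stored once):
  'A'-branch (AAACAATGTG): 10 nodes
  'C'-branch (CTCGAACTGA): 10 nodes
  'T'-branch (TACGC, TCGCATGAAA, TG, TGGGAAACCC, TGGGAAACCG, TGGGAATA, TGGGAATC, TGGGAATCA, TGGGAATCATC, TGGGAATCCC, TGGGAATCGAG, TGGGAATCGAGT, TGGGAATG, TGGGAGG, TGGGAGGAC, TGGGATATT): 45 nodes
Sum: 65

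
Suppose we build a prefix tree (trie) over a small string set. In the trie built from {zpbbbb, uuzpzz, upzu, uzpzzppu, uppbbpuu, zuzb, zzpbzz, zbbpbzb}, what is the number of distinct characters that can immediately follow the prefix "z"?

The children of the "z" node are the distinct next characters among strings starting with "z".
Characters that immediately follow "z" among the stored strings: {b, p, u, z}.
That node has 4 child edges.

4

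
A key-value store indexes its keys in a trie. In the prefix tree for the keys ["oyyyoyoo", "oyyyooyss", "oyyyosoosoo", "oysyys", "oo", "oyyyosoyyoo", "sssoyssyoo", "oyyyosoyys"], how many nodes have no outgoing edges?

Leaves are exactly the stored words that no other stored word extends.
Those words: "oo", "oysyys", "oyyyooyss", "oyyyosoosoo", "oyyyosoyyoo", "oyyyosoyys", "oyyyoyoo", "sssoyssyoo"
Leaf count: 8

8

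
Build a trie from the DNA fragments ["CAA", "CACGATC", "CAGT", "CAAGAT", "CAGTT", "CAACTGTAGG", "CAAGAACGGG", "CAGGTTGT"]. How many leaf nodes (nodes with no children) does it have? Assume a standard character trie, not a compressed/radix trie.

6

A leaf is a node with no children — equivalently, the end of a word that is not a proper prefix of any other stored word.
Those words: "CAACTGTAGG", "CAAGAACGGG", "CAAGAT", "CACGATC", "CAGGTTGT", "CAGTT"
Leaf count: 6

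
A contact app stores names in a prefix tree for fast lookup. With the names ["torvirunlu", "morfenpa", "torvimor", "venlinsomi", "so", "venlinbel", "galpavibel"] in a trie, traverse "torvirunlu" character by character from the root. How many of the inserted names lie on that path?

1

Walk "torvirunlu" from the root; an end-of-word marker is hit whenever a stored word is a prefix of "torvirunlu".
Prefixes of the query that are stored words: "torvirunlu"
Count: 1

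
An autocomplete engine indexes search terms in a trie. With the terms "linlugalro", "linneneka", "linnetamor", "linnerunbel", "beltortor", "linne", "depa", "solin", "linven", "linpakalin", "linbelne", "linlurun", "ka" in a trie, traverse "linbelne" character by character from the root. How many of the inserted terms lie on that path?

1

Walk "linbelne" from the root; an end-of-word marker is hit whenever a stored word is a prefix of "linbelne".
Prefixes of the query that are stored words: "linbelne"
Count: 1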